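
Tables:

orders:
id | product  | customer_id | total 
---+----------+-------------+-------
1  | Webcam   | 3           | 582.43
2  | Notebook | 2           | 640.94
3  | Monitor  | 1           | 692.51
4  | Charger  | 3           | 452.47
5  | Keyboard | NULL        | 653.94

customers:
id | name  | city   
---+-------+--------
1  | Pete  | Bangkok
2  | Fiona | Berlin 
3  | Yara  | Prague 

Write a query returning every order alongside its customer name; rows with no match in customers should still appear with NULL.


LEFT JOIN keeps every row from orders (the left table); where customer_id has no match in customers, the customer columns become NULL. Walk through each order:
  - order 1 (Webcam): customer_id=3 -> matches Yara
  - order 2 (Notebook): customer_id=2 -> matches Fiona
  - order 3 (Monitor): customer_id=1 -> matches Pete
  - order 4 (Charger): customer_id=3 -> matches Yara
  - order 5 (Keyboard): customer_id=NULL, no match -> kept with NULL
All 5 rows appear; 1 has NULL customer.

SQL:
SELECT a.product, b.name AS customer
FROM orders a
LEFT JOIN customers b ON a.customer_id = b.id

Result:
product  | customer
---------+---------
Webcam   | Yara    
Notebook | Fiona   
Monitor  | Pete    
Charger  | Yara    
Keyboard | NULL    


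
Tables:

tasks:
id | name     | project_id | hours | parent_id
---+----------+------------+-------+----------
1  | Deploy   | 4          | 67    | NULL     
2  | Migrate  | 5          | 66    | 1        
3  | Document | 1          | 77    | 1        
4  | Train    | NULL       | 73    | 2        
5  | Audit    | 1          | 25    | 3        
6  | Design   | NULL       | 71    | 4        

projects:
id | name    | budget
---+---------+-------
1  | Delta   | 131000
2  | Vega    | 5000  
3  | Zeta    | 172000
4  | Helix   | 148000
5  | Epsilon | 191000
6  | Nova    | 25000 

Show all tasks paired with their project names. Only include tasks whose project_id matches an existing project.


INNER JOIN keeps only tasks rows whose project_id matches an id in projects. Walk through each task:
  - task 1 (Deploy): project_id=4 -> matches Helix
  - task 2 (Migrate): project_id=5 -> matches Epsilon
  - task 3 (Document): project_id=1 -> matches Delta
  - task 4 (Train): project_id=NULL, no match -> dropped
  - task 5 (Audit): project_id=1 -> matches Delta
  - task 6 (Design): project_id=NULL, no match -> dropped
So 2 of 6 rows are dropped.

SQL:
SELECT a.name, b.name AS project
FROM tasks a
INNER JOIN projects b ON a.project_id = b.id

Result:
name     | project
---------+--------
Deploy   | Helix  
Migrate  | Epsilon
Document | Delta  
Audit    | Delta  


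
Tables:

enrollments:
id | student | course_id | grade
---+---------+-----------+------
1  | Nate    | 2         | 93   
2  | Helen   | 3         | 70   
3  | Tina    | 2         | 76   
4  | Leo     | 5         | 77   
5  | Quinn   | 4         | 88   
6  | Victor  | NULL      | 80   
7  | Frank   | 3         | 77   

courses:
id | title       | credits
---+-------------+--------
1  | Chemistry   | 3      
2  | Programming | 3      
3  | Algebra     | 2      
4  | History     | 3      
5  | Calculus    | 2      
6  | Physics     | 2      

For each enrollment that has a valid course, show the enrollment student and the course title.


INNER JOIN keeps only enrollments rows whose course_id matches an id in courses. Walk through each enrollment:
  - enrollment 1 (Nate): course_id=2 -> matches Programming
  - enrollment 2 (Helen): course_id=3 -> matches Algebra
  - enrollment 3 (Tina): course_id=2 -> matches Programming
  - enrollment 4 (Leo): course_id=5 -> matches Calculus
  - enrollment 5 (Quinn): course_id=4 -> matches History
  - enrollment 6 (Victor): course_id=NULL, no match -> dropped
  - enrollment 7 (Frank): course_id=3 -> matches Algebra
So 1 of 7 rows is dropped.

SQL:
SELECT a.student, b.title AS course
FROM enrollments a
INNER JOIN courses b ON a.course_id = b.id

Result:
student | course     
--------+------------
Nate    | Programming
Helen   | Algebra    
Tina    | Programming
Leo     | Calculus   
Quinn   | History    
Frank   | Algebra    


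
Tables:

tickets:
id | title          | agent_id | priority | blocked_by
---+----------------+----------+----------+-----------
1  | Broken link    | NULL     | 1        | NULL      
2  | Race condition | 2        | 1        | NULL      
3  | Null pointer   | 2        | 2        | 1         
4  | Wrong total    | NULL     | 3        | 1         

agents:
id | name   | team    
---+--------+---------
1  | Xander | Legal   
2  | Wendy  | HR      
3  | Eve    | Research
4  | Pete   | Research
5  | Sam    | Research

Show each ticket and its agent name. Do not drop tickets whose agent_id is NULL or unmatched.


LEFT JOIN keeps every row from tickets (the left table); where agent_id has no match in agents, the agent columns become NULL. Walk through each ticket:
  - ticket 1 (Broken link): agent_id=NULL, no match -> kept with NULL
  - ticket 2 (Race condition): agent_id=2 -> matches Wendy
  - ticket 3 (Null pointer): agent_id=2 -> matches Wendy
  - ticket 4 (Wrong total): agent_id=NULL, no match -> kept with NULL
All 4 rows appear; 2 have NULL agent.

SQL:
SELECT a.title, b.name AS agent
FROM tickets a
LEFT JOIN agents b ON a.agent_id = b.id

Result:
title          | agent
---------------+------
Broken link    | NULL 
Race condition | Wendy
Null pointer   | Wendy
Wrong total    | NULL 


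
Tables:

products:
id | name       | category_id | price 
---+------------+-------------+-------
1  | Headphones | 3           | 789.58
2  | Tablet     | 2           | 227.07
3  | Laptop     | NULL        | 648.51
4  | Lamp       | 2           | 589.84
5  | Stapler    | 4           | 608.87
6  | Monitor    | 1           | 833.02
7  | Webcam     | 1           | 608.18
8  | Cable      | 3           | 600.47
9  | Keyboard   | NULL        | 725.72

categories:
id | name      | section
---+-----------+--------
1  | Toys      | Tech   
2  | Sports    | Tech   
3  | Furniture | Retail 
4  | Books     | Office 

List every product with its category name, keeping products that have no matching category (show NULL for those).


LEFT JOIN keeps every row from products (the left table); where category_id has no match in categories, the category columns become NULL. Walk through each product:
  - product 1 (Headphones): category_id=3 -> matches Furniture
  - product 2 (Tablet): category_id=2 -> matches Sports
  - product 3 (Laptop): category_id=NULL, no match -> kept with NULL
  - product 4 (Lamp): category_id=2 -> matches Sports
  - product 5 (Stapler): category_id=4 -> matches Books
  - product 6 (Monitor): category_id=1 -> matches Toys
  - product 7 (Webcam): category_id=1 -> matches Toys
  - product 8 (Cable): category_id=3 -> matches Furniture
  - product 9 (Keyboard): category_id=NULL, no match -> kept with NULL
All 9 rows appear; 2 have NULL category.

SQL:
SELECT a.name, b.name AS category
FROM products a
LEFT JOIN categories b ON a.category_id = b.id

Result:
name       | category 
-----------+----------
Headphones | Furniture
Tablet     | Sports   
Laptop     | NULL     
Lamp       | Sports   
Stapler    | Books    
Monitor    | Toys     
Webcam     | Toys     
Cable      | Furniture
Keyboard   | NULL     


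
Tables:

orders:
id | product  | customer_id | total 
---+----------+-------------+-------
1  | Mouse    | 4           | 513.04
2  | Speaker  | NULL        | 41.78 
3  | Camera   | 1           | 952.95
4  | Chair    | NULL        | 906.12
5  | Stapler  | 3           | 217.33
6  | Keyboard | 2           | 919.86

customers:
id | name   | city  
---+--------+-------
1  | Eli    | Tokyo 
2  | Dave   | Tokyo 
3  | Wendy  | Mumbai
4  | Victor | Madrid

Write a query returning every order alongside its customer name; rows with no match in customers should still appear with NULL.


LEFT JOIN keeps every row from orders (the left table); where customer_id has no match in customers, the customer columns become NULL. Walk through each order:
  - order 1 (Mouse): customer_id=4 -> matches Victor
  - order 2 (Speaker): customer_id=NULL, no match -> kept with NULL
  - order 3 (Camera): customer_id=1 -> matches Eli
  - order 4 (Chair): customer_id=NULL, no match -> kept with NULL
  - order 5 (Stapler): customer_id=3 -> matches Wendy
  - order 6 (Keyboard): customer_id=2 -> matches Dave
All 6 rows appear; 2 have NULL customer.

SQL:
SELECT a.product, b.name AS customer
FROM orders a
LEFT JOIN customers b ON a.customer_id = b.id

Result:
product  | customer
---------+---------
Mouse    | Victor  
Speaker  | NULL    
Camera   | Eli     
Chair    | NULL    
Stapler  | Wendy   
Keyboard | Dave    


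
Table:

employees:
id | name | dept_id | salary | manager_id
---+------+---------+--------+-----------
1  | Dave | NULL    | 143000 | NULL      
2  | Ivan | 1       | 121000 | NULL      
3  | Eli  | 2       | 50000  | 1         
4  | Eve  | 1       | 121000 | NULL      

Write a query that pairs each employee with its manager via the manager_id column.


This is a self-join: employees is joined to a second copy of itself, matching each row's manager_id to another row's id. Use LEFT JOIN so rows with manager_id=NULL are kept.
  - employee 1 (Dave): manager_id=NULL -> NULL
  - employee 2 (Ivan): manager_id=NULL -> NULL
  - employee 3 (Eli): manager_id=1 -> Dave
  - employee 4 (Eve): manager_id=NULL -> NULL

SQL:
SELECT a.name AS item, b.name AS manager
FROM employees a
LEFT JOIN employees b ON a.manager_id = b.id

Result:
item | manager
-----+--------
Dave | NULL   
Ivan | NULL   
Eli  | Dave   
Eve  | NULL   


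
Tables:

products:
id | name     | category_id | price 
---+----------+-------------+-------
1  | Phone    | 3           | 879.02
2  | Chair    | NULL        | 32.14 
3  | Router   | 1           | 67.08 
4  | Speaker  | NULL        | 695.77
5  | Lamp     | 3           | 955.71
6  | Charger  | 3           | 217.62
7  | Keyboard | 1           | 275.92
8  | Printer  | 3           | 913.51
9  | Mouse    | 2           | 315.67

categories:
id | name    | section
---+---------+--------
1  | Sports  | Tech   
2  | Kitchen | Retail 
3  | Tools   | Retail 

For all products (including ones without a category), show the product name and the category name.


LEFT JOIN keeps every row from products (the left table); where category_id has no match in categories, the category columns become NULL. Walk through each product:
  - product 1 (Phone): category_id=3 -> matches Tools
  - product 2 (Chair): category_id=NULL, no match -> kept with NULL
  - product 3 (Router): category_id=1 -> matches Sports
  - product 4 (Speaker): category_id=NULL, no match -> kept with NULL
  - product 5 (Lamp): category_id=3 -> matches Tools
  - product 6 (Charger): category_id=3 -> matches Tools
  - product 7 (Keyboard): category_id=1 -> matches Sports
  - product 8 (Printer): category_id=3 -> matches Tools
  - product 9 (Mouse): category_id=2 -> matches Kitchen
All 9 rows appear; 2 have NULL category.

SQL:
SELECT a.name, b.name AS category
FROM products a
LEFT JOIN categories b ON a.category_id = b.id

Result:
name     | category
---------+---------
Phone    | Tools   
Chair    | NULL    
Router   | Sports  
Speaker  | NULL    
Lamp     | Tools   
Charger  | Tools   
Keyboard | Sports  
Printer  | Tools   
Mouse    | Kitchen 


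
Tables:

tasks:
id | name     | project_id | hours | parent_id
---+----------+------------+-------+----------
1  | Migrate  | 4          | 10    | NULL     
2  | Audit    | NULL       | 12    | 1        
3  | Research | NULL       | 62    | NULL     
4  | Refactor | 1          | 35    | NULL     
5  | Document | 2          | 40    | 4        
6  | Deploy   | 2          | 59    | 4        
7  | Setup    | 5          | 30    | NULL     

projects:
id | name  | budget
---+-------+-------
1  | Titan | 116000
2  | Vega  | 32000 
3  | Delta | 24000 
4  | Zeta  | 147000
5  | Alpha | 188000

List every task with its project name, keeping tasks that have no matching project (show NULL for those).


LEFT JOIN keeps every row from tasks (the left table); where project_id has no match in projects, the project columns become NULL. Walk through each task:
  - task 1 (Migrate): project_id=4 -> matches Zeta
  - task 2 (Audit): project_id=NULL, no match -> kept with NULL
  - task 3 (Research): project_id=NULL, no match -> kept with NULL
  - task 4 (Refactor): project_id=1 -> matches Titan
  - task 5 (Document): project_id=2 -> matches Vega
  - task 6 (Deploy): project_id=2 -> matches Vega
  - task 7 (Setup): project_id=5 -> matches Alpha
All 7 rows appear; 2 have NULL project.

SQL:
SELECT a.name, b.name AS project
FROM tasks a
LEFT JOIN projects b ON a.project_id = b.id

Result:
name     | project
---------+--------
Migrate  | Zeta   
Audit    | NULL   
Research | NULL   
Refactor | Titan  
Document | Vega   
Deploy   | Vega   
Setup    | Alpha  


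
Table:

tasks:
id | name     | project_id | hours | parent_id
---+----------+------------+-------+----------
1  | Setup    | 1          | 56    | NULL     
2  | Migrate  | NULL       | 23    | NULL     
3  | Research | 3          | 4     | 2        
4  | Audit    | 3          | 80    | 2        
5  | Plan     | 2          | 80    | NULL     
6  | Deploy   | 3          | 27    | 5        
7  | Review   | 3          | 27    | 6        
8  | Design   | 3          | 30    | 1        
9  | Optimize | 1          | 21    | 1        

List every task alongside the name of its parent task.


This is a self-join: tasks is joined to a second copy of itself, matching each row's parent_id to another row's id. Use LEFT JOIN so rows with parent_id=NULL are kept.
  - task 1 (Setup): parent_id=NULL -> NULL
  - task 2 (Migrate): parent_id=NULL -> NULL
  - task 3 (Research): parent_id=2 -> Migrate
  - task 4 (Audit): parent_id=2 -> Migrate
  - task 5 (Plan): parent_id=NULL -> NULL
  - task 6 (Deploy): parent_id=5 -> Plan
  - task 7 (Review): parent_id=6 -> Deploy
  - task 8 (Design): parent_id=1 -> Setup
  - task 9 (Optimize): parent_id=1 -> Setup

SQL:
SELECT a.name AS item, b.name AS parent
FROM tasks a
LEFT JOIN tasks b ON a.parent_id = b.id

Result:
item     | parent 
---------+--------
Setup    | NULL   
Migrate  | NULL   
Research | Migrate
Audit    | Migrate
Plan     | NULL   
Deploy   | Plan   
Review   | Deploy 
Design   | Setup  
Optimize | Setup  


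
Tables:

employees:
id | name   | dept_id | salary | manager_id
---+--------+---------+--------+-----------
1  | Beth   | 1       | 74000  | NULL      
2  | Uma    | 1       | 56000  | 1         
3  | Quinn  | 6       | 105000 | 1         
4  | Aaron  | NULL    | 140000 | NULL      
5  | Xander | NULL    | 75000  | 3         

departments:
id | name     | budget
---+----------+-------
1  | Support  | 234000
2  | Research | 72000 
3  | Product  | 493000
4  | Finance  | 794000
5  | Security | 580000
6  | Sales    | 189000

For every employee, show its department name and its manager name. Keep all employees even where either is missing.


Two LEFT JOINs from the same base table employees: one to departments via dept_id, one to employees itself via manager_id. Both are LEFT so every employee is preserved.
Match against departments:
  - employee 1 (Beth): dept_id=1 -> matches Support
  - employee 2 (Uma): dept_id=1 -> matches Support
  - employee 3 (Quinn): dept_id=6 -> matches Sales
  - employee 4 (Aaron): dept_id=NULL, no match -> kept with NULL
  - employee 5 (Xander): dept_id=NULL, no match -> kept with NULL
Match against employees (self):
  - employee 1 (Beth): manager_id=NULL -> NULL
  - employee 2 (Uma): manager_id=1 -> Beth
  - employee 3 (Quinn): manager_id=1 -> Beth
  - employee 4 (Aaron): manager_id=NULL -> NULL
  - employee 5 (Xander): manager_id=3 -> Quinn

SQL:
SELECT a.name, b.name AS department, c.name AS manager
FROM employees a
LEFT JOIN departments b ON a.dept_id = b.id
LEFT JOIN employees c ON a.manager_id = c.id

Result:
name   | department | manager
-------+------------+--------
Beth   | Support    | NULL   
Uma    | Support    | Beth   
Quinn  | Sales      | Beth   
Aaron  | NULL       | NULL   
Xander | NULL       | Quinn  


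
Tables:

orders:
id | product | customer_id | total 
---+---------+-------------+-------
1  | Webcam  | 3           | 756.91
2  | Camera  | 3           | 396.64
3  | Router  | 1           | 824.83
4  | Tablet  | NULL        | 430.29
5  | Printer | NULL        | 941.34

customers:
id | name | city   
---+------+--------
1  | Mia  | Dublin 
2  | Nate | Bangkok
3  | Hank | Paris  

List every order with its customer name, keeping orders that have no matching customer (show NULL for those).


LEFT JOIN keeps every row from orders (the left table); where customer_id has no match in customers, the customer columns become NULL. Walk through each order:
  - order 1 (Webcam): customer_id=3 -> matches Hank
  - order 2 (Camera): customer_id=3 -> matches Hank
  - order 3 (Router): customer_id=1 -> matches Mia
  - order 4 (Tablet): customer_id=NULL, no match -> kept with NULL
  - order 5 (Printer): customer_id=NULL, no match -> kept with NULL
All 5 rows appear; 2 have NULL customer.

SQL:
SELECT a.product, b.name AS customer
FROM orders a
LEFT JOIN customers b ON a.customer_id = b.id

Result:
product | customer
--------+---------
Webcam  | Hank    
Camera  | Hank    
Router  | Mia     
Tablet  | NULL    
Printer | NULL    


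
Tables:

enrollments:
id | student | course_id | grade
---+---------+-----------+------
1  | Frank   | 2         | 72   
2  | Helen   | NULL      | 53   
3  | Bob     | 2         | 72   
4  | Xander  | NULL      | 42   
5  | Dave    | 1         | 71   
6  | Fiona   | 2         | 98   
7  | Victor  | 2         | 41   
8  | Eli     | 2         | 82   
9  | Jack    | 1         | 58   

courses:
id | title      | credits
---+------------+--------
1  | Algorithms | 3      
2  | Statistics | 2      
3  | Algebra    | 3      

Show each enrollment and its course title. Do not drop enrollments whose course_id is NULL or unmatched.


LEFT JOIN keeps every row from enrollments (the left table); where course_id has no match in courses, the course columns become NULL. Walk through each enrollment:
  - enrollment 1 (Frank): course_id=2 -> matches Statistics
  - enrollment 2 (Helen): course_id=NULL, no match -> kept with NULL
  - enrollment 3 (Bob): course_id=2 -> matches Statistics
  - enrollment 4 (Xander): course_id=NULL, no match -> kept with NULL
  - enrollment 5 (Dave): course_id=1 -> matches Algorithms
  - enrollment 6 (Fiona): course_id=2 -> matches Statistics
  - enrollment 7 (Victor): course_id=2 -> matches Statistics
  - enrollment 8 (Eli): course_id=2 -> matches Statistics
  - enrollment 9 (Jack): course_id=1 -> matches Algorithms
All 9 rows appear; 2 have NULL course.

SQL:
SELECT a.student, b.title AS course
FROM enrollments a
LEFT JOIN courses b ON a.course_id = b.id

Result:
student | course    
--------+-----------
Frank   | Statistics
Helen   | NULL      
Bob     | Statistics
Xander  | NULL      
Dave    | Algorithms
Fiona   | Statistics
Victor  | Statistics
Eli     | Statistics
Jack    | Algorithms


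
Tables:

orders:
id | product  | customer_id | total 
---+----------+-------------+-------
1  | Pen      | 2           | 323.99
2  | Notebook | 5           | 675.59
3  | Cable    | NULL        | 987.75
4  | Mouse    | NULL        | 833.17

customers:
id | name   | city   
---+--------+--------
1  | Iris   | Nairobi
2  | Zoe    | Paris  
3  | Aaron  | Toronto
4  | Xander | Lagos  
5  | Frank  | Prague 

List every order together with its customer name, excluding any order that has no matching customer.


INNER JOIN keeps only orders rows whose customer_id matches an id in customers. Walk through each order:
  - order 1 (Pen): customer_id=2 -> matches Zoe
  - order 2 (Notebook): customer_id=5 -> matches Frank
  - order 3 (Cable): customer_id=NULL, no match -> dropped
  - order 4 (Mouse): customer_id=NULL, no match -> dropped
So 2 of 4 rows are dropped.

SQL:
SELECT a.product, b.name AS customer
FROM orders a
INNER JOIN customers b ON a.customer_id = b.id

Result:
product  | customer
---------+---------
Pen      | Zoe     
Notebook | Frank   


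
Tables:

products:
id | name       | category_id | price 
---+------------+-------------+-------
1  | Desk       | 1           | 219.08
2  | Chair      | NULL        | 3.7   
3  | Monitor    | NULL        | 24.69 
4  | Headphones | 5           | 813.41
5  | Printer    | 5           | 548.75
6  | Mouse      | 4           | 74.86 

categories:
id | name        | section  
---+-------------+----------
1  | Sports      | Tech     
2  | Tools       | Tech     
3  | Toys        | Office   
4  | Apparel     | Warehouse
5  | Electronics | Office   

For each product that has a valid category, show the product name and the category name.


INNER JOIN keeps only products rows whose category_id matches an id in categories. Walk through each product:
  - product 1 (Desk): category_id=1 -> matches Sports
  - product 2 (Chair): category_id=NULL, no match -> dropped
  - product 3 (Monitor): category_id=NULL, no match -> dropped
  - product 4 (Headphones): category_id=5 -> matches Electronics
  - product 5 (Printer): category_id=5 -> matches Electronics
  - product 6 (Mouse): category_id=4 -> matches Apparel
So 2 of 6 rows are dropped.

SQL:
SELECT a.name, b.name AS category
FROM products a
INNER JOIN categories b ON a.category_id = b.id

Result:
name       | category   
-----------+------------
Desk       | Sports     
Headphones | Electronics
Printer    | Electronics
Mouse      | Apparel    


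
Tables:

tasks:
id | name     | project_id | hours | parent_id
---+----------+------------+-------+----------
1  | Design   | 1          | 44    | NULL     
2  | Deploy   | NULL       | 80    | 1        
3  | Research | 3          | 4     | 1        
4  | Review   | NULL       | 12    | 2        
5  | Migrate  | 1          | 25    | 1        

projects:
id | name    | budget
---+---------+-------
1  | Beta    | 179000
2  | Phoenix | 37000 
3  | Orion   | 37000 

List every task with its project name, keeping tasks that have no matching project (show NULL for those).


LEFT JOIN keeps every row from tasks (the left table); where project_id has no match in projects, the project columns become NULL. Walk through each task:
  - task 1 (Design): project_id=1 -> matches Beta
  - task 2 (Deploy): project_id=NULL, no match -> kept with NULL
  - task 3 (Research): project_id=3 -> matches Orion
  - task 4 (Review): project_id=NULL, no match -> kept with NULL
  - task 5 (Migrate): project_id=1 -> matches Beta
All 5 rows appear; 2 have NULL project.

SQL:
SELECT a.name, b.name AS project
FROM tasks a
LEFT JOIN projects b ON a.project_id = b.id

Result:
name     | project
---------+--------
Design   | Beta   
Deploy   | NULL   
Research | Orion  
Review   | NULL   
Migrate  | Beta   


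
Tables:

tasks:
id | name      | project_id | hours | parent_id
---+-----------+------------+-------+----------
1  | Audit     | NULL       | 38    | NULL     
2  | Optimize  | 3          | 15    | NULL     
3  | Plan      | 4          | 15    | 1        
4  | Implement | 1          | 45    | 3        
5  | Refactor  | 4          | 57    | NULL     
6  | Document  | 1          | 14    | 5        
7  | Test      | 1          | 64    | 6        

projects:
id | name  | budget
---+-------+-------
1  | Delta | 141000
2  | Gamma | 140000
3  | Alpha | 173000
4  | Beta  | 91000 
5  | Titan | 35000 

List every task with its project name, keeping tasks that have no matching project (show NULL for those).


LEFT JOIN keeps every row from tasks (the left table); where project_id has no match in projects, the project columns become NULL. Walk through each task:
  - task 1 (Audit): project_id=NULL, no match -> kept with NULL
  - task 2 (Optimize): project_id=3 -> matches Alpha
  - task 3 (Plan): project_id=4 -> matches Beta
  - task 4 (Implement): project_id=1 -> matches Delta
  - task 5 (Refactor): project_id=4 -> matches Beta
  - task 6 (Document): project_id=1 -> matches Delta
  - task 7 (Test): project_id=1 -> matches Delta
All 7 rows appear; 1 has NULL project.

SQL:
SELECT a.name, b.name AS project
FROM tasks a
LEFT JOIN projects b ON a.project_id = b.id

Result:
name      | project
----------+--------
Audit     | NULL   
Optimize  | Alpha  
Plan      | Beta   
Implement | Delta  
Refactor  | Beta   
Document  | Delta  
Test      | Delta  


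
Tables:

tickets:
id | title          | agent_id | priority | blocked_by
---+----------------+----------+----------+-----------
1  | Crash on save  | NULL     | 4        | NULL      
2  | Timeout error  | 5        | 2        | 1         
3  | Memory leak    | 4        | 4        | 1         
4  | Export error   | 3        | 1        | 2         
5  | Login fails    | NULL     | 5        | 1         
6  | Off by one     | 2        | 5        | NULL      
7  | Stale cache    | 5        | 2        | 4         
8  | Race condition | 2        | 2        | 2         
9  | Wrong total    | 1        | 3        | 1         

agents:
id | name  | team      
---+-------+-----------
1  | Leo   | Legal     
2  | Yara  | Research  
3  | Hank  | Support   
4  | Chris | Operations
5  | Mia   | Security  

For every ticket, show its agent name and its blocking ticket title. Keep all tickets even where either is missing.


Two LEFT JOINs from the same base table tickets: one to agents via agent_id, one to tickets itself via blocked_by. Both are LEFT so every ticket is preserved.
Match against agents:
  - ticket 1 (Crash on save): agent_id=NULL, no match -> kept with NULL
  - ticket 2 (Timeout error): agent_id=5 -> matches Mia
  - ticket 3 (Memory leak): agent_id=4 -> matches Chris
  - ticket 4 (Export error): agent_id=3 -> matches Hank
  - ticket 5 (Login fails): agent_id=NULL, no match -> kept with NULL
  - ticket 6 (Off by one): agent_id=2 -> matches Yara
  - ticket 7 (Stale cache): agent_id=5 -> matches Mia
  - ticket 8 (Race condition): agent_id=2 -> matches Yara
  - ticket 9 (Wrong total): agent_id=1 -> matches Leo
Match against tickets (self):
  - ticket 1 (Crash on save): blocked_by=NULL -> NULL
  - ticket 2 (Timeout error): blocked_by=1 -> Crash on save
  - ticket 3 (Memory leak): blocked_by=1 -> Crash on save
  - ticket 4 (Export error): blocked_by=2 -> Timeout error
  - ticket 5 (Login fails): blocked_by=1 -> Crash on save
  - ticket 6 (Off by one): blocked_by=NULL -> NULL
  - ticket 7 (Stale cache): blocked_by=4 -> Export error
  - ticket 8 (Race condition): blocked_by=2 -> Timeout error
  - ticket 9 (Wrong total): blocked_by=1 -> Crash on save

SQL:
SELECT a.title, b.name AS agent, c.title AS blocked_by
FROM tickets a
LEFT JOIN agents b ON a.agent_id = b.id
LEFT JOIN tickets c ON a.blocked_by = c.id

Result:
title          | agent | blocked_by   
---------------+-------+--------------
Crash on save  | NULL  | NULL         
Timeout error  | Mia   | Crash on save
Memory leak    | Chris | Crash on save
Export error   | Hank  | Timeout error
Login fails    | NULL  | Crash on save
Off by one     | Yara  | NULL         
Stale cache    | Mia   | Export error 
Race condition | Yara  | Timeout error
Wrong total    | Leo   | Crash on save


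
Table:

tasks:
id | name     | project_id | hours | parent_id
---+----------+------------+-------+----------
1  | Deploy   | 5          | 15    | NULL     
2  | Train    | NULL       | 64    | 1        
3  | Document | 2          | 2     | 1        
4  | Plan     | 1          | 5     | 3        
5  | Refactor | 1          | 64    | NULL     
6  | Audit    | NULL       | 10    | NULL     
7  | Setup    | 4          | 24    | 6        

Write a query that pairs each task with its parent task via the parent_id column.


This is a self-join: tasks is joined to a second copy of itself, matching each row's parent_id to another row's id. Use LEFT JOIN so rows with parent_id=NULL are kept.
  - task 1 (Deploy): parent_id=NULL -> NULL
  - task 2 (Train): parent_id=1 -> Deploy
  - task 3 (Document): parent_id=1 -> Deploy
  - task 4 (Plan): parent_id=3 -> Document
  - task 5 (Refactor): parent_id=NULL -> NULL
  - task 6 (Audit): parent_id=NULL -> NULL
  - task 7 (Setup): parent_id=6 -> Audit

SQL:
SELECT a.name AS item, b.name AS parent
FROM tasks a
LEFT JOIN tasks b ON a.parent_id = b.id

Result:
item     | parent  
---------+---------
Deploy   | NULL    
Train    | Deploy  
Document | Deploy  
Plan     | Document
Refactor | NULL    
Audit    | NULL    
Setup    | Audit   


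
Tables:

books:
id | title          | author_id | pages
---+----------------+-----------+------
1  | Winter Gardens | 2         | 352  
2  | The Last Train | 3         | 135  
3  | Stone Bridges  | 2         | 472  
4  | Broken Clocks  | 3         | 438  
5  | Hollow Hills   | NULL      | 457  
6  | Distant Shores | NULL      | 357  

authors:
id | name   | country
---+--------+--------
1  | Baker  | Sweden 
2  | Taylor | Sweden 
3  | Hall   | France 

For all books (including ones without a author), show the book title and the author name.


LEFT JOIN keeps every row from books (the left table); where author_id has no match in authors, the author columns become NULL. Walk through each book:
  - book 1 (Winter Gardens): author_id=2 -> matches Taylor
  - book 2 (The Last Train): author_id=3 -> matches Hall
  - book 3 (Stone Bridges): author_id=2 -> matches Taylor
  - book 4 (Broken Clocks): author_id=3 -> matches Hall
  - book 5 (Hollow Hills): author_id=NULL, no match -> kept with NULL
  - book 6 (Distant Shores): author_id=NULL, no match -> kept with NULL
All 6 rows appear; 2 have NULL author.

SQL:
SELECT a.title, b.name AS author
FROM books a
LEFT JOIN authors b ON a.author_id = b.id

Result:
title          | author
---------------+-------
Winter Gardens | Taylor
The Last Train | Hall  
Stone Bridges  | Taylor
Broken Clocks  | Hall  
Hollow Hills   | NULL  
Distant Shores | NULL  


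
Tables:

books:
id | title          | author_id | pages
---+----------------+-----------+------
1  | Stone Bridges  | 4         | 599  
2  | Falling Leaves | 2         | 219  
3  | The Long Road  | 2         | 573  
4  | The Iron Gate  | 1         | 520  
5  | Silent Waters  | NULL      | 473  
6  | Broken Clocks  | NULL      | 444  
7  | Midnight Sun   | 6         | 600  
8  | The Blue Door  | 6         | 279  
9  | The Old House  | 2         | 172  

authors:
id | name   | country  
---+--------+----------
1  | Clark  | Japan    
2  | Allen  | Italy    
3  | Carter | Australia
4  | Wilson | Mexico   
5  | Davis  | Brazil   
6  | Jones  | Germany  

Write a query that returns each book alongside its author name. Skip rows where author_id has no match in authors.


INNER JOIN keeps only books rows whose author_id matches an id in authors. Walk through each book:
  - book 1 (Stone Bridges): author_id=4 -> matches Wilson
  - book 2 (Falling Leaves): author_id=2 -> matches Allen
  - book 3 (The Long Road): author_id=2 -> matches Allen
  - book 4 (The Iron Gate): author_id=1 -> matches Clark
  - book 5 (Silent Waters): author_id=NULL, no match -> dropped
  - book 6 (Broken Clocks): author_id=NULL, no match -> dropped
  - book 7 (Midnight Sun): author_id=6 -> matches Jones
  - book 8 (The Blue Door): author_id=6 -> matches Jones
  - book 9 (The Old House): author_id=2 -> matches Allen
So 2 of 9 rows are dropped.

SQL:
SELECT a.title, b.name AS author
FROM books a
INNER JOIN authors b ON a.author_id = b.id

Result:
title          | author
---------------+-------
Stone Bridges  | Wilson
Falling Leaves | Allen 
The Long Road  | Allen 
The Iron Gate  | Clark 
Midnight Sun   | Jones 
The Blue Door  | Jones 
The Old House  | Allen 


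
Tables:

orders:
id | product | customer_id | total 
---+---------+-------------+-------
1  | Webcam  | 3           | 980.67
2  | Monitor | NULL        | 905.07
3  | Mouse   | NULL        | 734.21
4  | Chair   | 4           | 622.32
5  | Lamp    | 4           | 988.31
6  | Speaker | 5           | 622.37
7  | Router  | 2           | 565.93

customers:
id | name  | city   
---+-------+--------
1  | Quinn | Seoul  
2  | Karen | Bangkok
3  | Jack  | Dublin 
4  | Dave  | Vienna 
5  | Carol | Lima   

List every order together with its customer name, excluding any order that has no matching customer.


INNER JOIN keeps only orders rows whose customer_id matches an id in customers. Walk through each order:
  - order 1 (Webcam): customer_id=3 -> matches Jack
  - order 2 (Monitor): customer_id=NULL, no match -> dropped
  - order 3 (Mouse): customer_id=NULL, no match -> dropped
  - order 4 (Chair): customer_id=4 -> matches Dave
  - order 5 (Lamp): customer_id=4 -> matches Dave
  - order 6 (Speaker): customer_id=5 -> matches Carol
  - order 7 (Router): customer_id=2 -> matches Karen
So 2 of 7 rows are dropped.

SQL:
SELECT a.product, b.name AS customer
FROM orders a
INNER JOIN customers b ON a.customer_id = b.id

Result:
product | customer
--------+---------
Webcam  | Jack    
Chair   | Dave    
Lamp    | Dave    
Speaker | Carol   
Router  | Karen   


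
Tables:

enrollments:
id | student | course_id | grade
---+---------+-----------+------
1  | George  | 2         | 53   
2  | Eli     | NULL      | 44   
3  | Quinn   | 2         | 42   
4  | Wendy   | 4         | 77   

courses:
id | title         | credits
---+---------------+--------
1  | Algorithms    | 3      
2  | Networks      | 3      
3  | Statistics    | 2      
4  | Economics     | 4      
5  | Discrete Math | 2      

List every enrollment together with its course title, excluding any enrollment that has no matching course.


INNER JOIN keeps only enrollments rows whose course_id matches an id in courses. Walk through each enrollment:
  - enrollment 1 (George): course_id=2 -> matches Networks
  - enrollment 2 (Eli): course_id=NULL, no match -> dropped
  - enrollment 3 (Quinn): course_id=2 -> matches Networks
  - enrollment 4 (Wendy): course_id=4 -> matches Economics
So 1 of 4 rows is dropped.

SQL:
SELECT a.student, b.title AS course
FROM enrollments a
INNER JOIN courses b ON a.course_id = b.id

Result:
student | course   
--------+----------
George  | Networks 
Quinn   | Networks 
Wendy   | Economics


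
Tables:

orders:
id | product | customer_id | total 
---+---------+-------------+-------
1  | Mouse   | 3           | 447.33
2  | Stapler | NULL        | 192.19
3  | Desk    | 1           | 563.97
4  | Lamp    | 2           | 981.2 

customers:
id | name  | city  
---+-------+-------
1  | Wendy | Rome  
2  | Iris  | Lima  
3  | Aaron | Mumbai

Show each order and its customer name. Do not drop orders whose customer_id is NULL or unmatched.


LEFT JOIN keeps every row from orders (the left table); where customer_id has no match in customers, the customer columns become NULL. Walk through each order:
  - order 1 (Mouse): customer_id=3 -> matches Aaron
  - order 2 (Stapler): customer_id=NULL, no match -> kept with NULL
  - order 3 (Desk): customer_id=1 -> matches Wendy
  - order 4 (Lamp): customer_id=2 -> matches Iris
All 4 rows appear; 1 has NULL customer.

SQL:
SELECT a.product, b.name AS customer
FROM orders a
LEFT JOIN customers b ON a.customer_id = b.id

Result:
product | customer
--------+---------
Mouse   | Aaron   
Stapler | NULL    
Desk    | Wendy   
Lamp    | Iris    


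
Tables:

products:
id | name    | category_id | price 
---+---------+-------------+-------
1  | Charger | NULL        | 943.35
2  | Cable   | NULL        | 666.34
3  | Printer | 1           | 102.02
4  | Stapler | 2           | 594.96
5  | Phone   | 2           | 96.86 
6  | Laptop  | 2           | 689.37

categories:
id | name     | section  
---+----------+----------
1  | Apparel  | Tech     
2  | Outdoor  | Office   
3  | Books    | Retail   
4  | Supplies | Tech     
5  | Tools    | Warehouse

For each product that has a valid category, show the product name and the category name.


INNER JOIN keeps only products rows whose category_id matches an id in categories. Walk through each product:
  - product 1 (Charger): category_id=NULL, no match -> dropped
  - product 2 (Cable): category_id=NULL, no match -> dropped
  - product 3 (Printer): category_id=1 -> matches Apparel
  - product 4 (Stapler): category_id=2 -> matches Outdoor
  - product 5 (Phone): category_id=2 -> matches Outdoor
  - product 6 (Laptop): category_id=2 -> matches Outdoor
So 2 of 6 rows are dropped.

SQL:
SELECT a.name, b.name AS category
FROM products a
INNER JOIN categories b ON a.category_id = b.id

Result:
name    | category
--------+---------
Printer | Apparel 
Stapler | Outdoor 
Phone   | Outdoor 
Laptop  | Outdoor 


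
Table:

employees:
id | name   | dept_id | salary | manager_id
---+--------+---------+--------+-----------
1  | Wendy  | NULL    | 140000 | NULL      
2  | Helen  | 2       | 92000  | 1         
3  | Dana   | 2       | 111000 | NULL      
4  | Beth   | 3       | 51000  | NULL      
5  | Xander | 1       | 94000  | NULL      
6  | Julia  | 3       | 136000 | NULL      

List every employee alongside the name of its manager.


This is a self-join: employees is joined to a second copy of itself, matching each row's manager_id to another row's id. Use LEFT JOIN so rows with manager_id=NULL are kept.
  - employee 1 (Wendy): manager_id=NULL -> NULL
  - employee 2 (Helen): manager_id=1 -> Wendy
  - employee 3 (Dana): manager_id=NULL -> NULL
  - employee 4 (Beth): manager_id=NULL -> NULL
  - employee 5 (Xander): manager_id=NULL -> NULL
  - employee 6 (Julia): manager_id=NULL -> NULL

SQL:
SELECT a.name AS item, b.name AS manager
FROM employees a
LEFT JOIN employees b ON a.manager_id = b.id

Result:
item   | manager
-------+--------
Wendy  | NULL   
Helen  | Wendy  
Dana   | NULL   
Beth   | NULL   
Xander | NULL   
Julia  | NULL   


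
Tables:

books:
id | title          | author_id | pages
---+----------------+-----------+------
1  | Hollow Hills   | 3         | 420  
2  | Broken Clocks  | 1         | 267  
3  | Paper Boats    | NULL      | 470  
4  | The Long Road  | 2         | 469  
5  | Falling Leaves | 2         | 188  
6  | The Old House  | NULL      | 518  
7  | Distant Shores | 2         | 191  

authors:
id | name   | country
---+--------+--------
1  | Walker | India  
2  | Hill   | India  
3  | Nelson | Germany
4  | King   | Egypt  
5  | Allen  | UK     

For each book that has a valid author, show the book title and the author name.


INNER JOIN keeps only books rows whose author_id matches an id in authors. Walk through each book:
  - book 1 (Hollow Hills): author_id=3 -> matches Nelson
  - book 2 (Broken Clocks): author_id=1 -> matches Walker
  - book 3 (Paper Boats): author_id=NULL, no match -> dropped
  - book 4 (The Long Road): author_id=2 -> matches Hill
  - book 5 (Falling Leaves): author_id=2 -> matches Hill
  - book 6 (The Old House): author_id=NULL, no match -> dropped
  - book 7 (Distant Shores): author_id=2 -> matches Hill
So 2 of 7 rows are dropped.

SQL:
SELECT a.title, b.name AS author
FROM books a
INNER JOIN authors b ON a.author_id = b.id

Result:
title          | author
---------------+-------
Hollow Hills   | Nelson
Broken Clocks  | Walker
The Long Road  | Hill  
Falling Leaves | Hill  
Distant Shores | Hill  


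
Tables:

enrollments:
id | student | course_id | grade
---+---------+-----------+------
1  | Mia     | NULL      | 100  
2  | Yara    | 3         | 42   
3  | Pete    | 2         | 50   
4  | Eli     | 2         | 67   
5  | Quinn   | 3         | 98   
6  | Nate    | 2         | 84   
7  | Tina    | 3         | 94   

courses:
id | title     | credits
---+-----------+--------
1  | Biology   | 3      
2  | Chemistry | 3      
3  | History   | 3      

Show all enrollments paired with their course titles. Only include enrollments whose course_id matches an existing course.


INNER JOIN keeps only enrollments rows whose course_id matches an id in courses. Walk through each enrollment:
  - enrollment 1 (Mia): course_id=NULL, no match -> dropped
  - enrollment 2 (Yara): course_id=3 -> matches History
  - enrollment 3 (Pete): course_id=2 -> matches Chemistry
  - enrollment 4 (Eli): course_id=2 -> matches Chemistry
  - enrollment 5 (Quinn): course_id=3 -> matches History
  - enrollment 6 (Nate): course_id=2 -> matches Chemistry
  - enrollment 7 (Tina): course_id=3 -> matches History
So 1 of 7 rows is dropped.

SQL:
SELECT a.student, b.title AS course
FROM enrollments a
INNER JOIN courses b ON a.course_id = b.id

Result:
student | course   
--------+----------
Yara    | History  
Pete    | Chemistry
Eli     | Chemistry
Quinn   | History  
Nate    | Chemistry
Tina    | History  


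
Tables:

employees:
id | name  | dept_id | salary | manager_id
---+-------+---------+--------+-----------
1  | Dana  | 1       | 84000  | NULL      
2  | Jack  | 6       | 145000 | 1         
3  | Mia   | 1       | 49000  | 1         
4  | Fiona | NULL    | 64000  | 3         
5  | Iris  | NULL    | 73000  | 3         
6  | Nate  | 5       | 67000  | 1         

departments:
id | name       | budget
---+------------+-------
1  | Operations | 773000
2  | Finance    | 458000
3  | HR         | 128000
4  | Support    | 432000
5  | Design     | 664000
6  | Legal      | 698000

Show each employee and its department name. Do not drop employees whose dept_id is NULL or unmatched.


LEFT JOIN keeps every row from employees (the left table); where dept_id has no match in departments, the department columns become NULL. Walk through each employee:
  - employee 1 (Dana): dept_id=1 -> matches Operations
  - employee 2 (Jack): dept_id=6 -> matches Legal
  - employee 3 (Mia): dept_id=1 -> matches Operations
  - employee 4 (Fiona): dept_id=NULL, no match -> kept with NULL
  - employee 5 (Iris): dept_id=NULL, no match -> kept with NULL
  - employee 6 (Nate): dept_id=5 -> matches Design
All 6 rows appear; 2 have NULL department.

SQL:
SELECT a.name, b.name AS department
FROM employees a
LEFT JOIN departments b ON a.dept_id = b.id

Result:
name  | department
------+-----------
Dana  | Operations
Jack  | Legal     
Mia   | Operations
Fiona | NULL      
Iris  | NULL      
Nate  | Design    
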